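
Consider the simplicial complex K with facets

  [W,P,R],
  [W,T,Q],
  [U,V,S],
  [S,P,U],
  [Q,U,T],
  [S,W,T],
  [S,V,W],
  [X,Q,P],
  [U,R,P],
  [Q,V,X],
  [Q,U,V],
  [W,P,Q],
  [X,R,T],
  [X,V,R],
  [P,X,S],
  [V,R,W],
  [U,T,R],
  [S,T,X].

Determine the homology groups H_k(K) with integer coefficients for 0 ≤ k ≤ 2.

H_0 ≅ Z,  H_1 ≅ Z^2,  H_2 ≅ Z.

K has 9 vertices, 27 edges, 18 triangles.
rank ∂_0 = 0, rank ∂_1 = 8 ⇒ b_0 = 9 − 0 − 8 = 1; all invariant factors of ∂_1 are 1 so no torsion. So H_0 = Z.
rank ∂_1 = 8, rank ∂_2 = 17 ⇒ b_1 = 27 − 8 − 17 = 2; all invariant factors of ∂_2 are 1 so no torsion. So H_1 = Z^2.
rank ∂_2 = 17, rank ∂_3 = 0 ⇒ b_2 = 18 − 17 − 0 = 1. So H_2 = Z.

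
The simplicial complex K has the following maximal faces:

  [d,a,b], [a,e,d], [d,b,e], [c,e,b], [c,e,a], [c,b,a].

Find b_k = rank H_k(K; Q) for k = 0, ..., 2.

b_0 = 1, b_1 = 0, b_2 = 1.

We work with the vertex ordering a < b < c < d < e. The simplices of K, each written with vertices in increasing order, are:

  0-simplices (5): a, b, c, d, e
  1-simplices (9): ab, ac, ad, ae, bc, bd, be, ce, de
  2-simplices (6): abc, abd, ace, ade, bce, bde

so the chain groups are C_0 ≅ Z^5, C_1 ≅ Z^9, C_2 ≅ Z^6.

∂_1: C_1 → C_0 sends each edge [p,q] (with p < q) to q − p. For instance
  ∂ce = e − c.
As a 5×9 matrix over Z this has rank 4, with invariant factors (1,1,1,1).

The boundary map ∂_2: C_2 → C_1 sends each 2-simplex [p,q,r] to [q,r] − [p,r] + [p,q]. For instance
  ∂abc = bc − ac + ab,
  ∂abd = bd − ad + ab.
The 9×6 boundary matrix has rank 5 and Smith normal form diag(1,1,1,1,1).

Computing H_k = (kernel of ∂_k) / (image of ∂_{k+1}):

  H_0: rank C_0 − rank ∂_1 = 5 − 4 = 1, and the invariant factors of ∂_1 are all 1, so H_0 = Z.
  H_1: rank ker ∂_1 − rank ∂_2 = (9 − 4) − 5 = 0, and the invariant factors of ∂_2 are all 1, so H_1 = 0.
  H_2: rank ker ∂_2 − rank ∂_3 = (6 − 5) − 0 = 1, and there is no ∂_3, so H_2 = Z.

(K is a triangulation of the 2-sphere S^2.)

Hence the Betti numbers are b_0 = 1, b_1 = 0, b_2 = 1.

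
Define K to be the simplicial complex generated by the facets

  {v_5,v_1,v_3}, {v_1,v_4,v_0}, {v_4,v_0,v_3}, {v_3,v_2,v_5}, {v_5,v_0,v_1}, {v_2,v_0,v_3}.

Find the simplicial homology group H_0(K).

K has 6 vertices, 12 edges, 6 triangles.
rank ∂_0 = 0, rank ∂_1 = 5 ⇒ b_0 = 6 − 0 − 5 = 1; all invariant factors of ∂_1 are 1 so no torsion. So H_0 = Z.

H_0 ≅ Z.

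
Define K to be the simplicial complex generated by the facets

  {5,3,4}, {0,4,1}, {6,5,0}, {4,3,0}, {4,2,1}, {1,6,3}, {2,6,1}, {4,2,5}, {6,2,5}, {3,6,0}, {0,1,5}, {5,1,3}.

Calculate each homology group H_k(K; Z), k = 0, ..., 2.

H_0 = Z,  H_1 = Z/2,  H_2 = 0.

Order the vertices as 0 < 1 < 2 < 3 < 4 < 5 < 6. Listing each simplex with vertices in this order, K has dimension 2 with simplices:

  0-simplices (7): [0], [1], [2], [3], [4], [5], [6]
  1-simplices (18): [0,1], [0,3], [0,4], [0,5], [0,6], [1,2], [1,3], [1,4], [1,5], [1,6], [2,4], [2,5], [2,6], [3,4], [3,5], [3,6], [4,5], [5,6]
  2-simplices (12): [0,1,4], [0,1,5], [0,3,4], [0,3,6], [0,5,6], [1,2,4], [1,2,6], [1,3,5], [1,3,6], [2,4,5], [2,5,6], [3,4,5]

so the chain groups are C_0 ≅ Z^7, C_1 ≅ Z^18, C_2 ≅ Z^12.

∂_1: C_1 → C_0 sends each edge [p,q] (with p < q) to q − p.
The resulting 7×18 matrix has rank 6, and its Smith normal form has invariant factors (1,1,1,1,1,1).

∂_2: C_2 → C_1 maps a triangle to the signed sum of its edges. For instance
  ∂[3,4,5] = [4,5] − [3,5] + [3,4],
  ∂[1,2,6] = [2,6] − [1,6] + [1,2].
This gives a 18×12 integer matrix of rank 12; reducing to Smith normal form yields diagonal entries (1,1,1,1,1,1,1,1,1,1,1,2).

Now H_k = ker ∂_k / im ∂_{k+1}, so:

  H_0: rank C_0 − rank ∂_1 = 7 − 6 = 1, and the invariant factors of ∂_1 are all 1, so H_0 ≅ Z.
  H_1: rank ker ∂_1 − rank ∂_2 = (18 − 6) − 12 = 0, and ∂_2 has invariant factor 2 > 1, so H_1 ≅ Z/2.
  H_2: rank ker ∂_2 − rank ∂_3 = (12 − 12) − 0 = 0, and there is no ∂_3, so H_2 ≅ 0.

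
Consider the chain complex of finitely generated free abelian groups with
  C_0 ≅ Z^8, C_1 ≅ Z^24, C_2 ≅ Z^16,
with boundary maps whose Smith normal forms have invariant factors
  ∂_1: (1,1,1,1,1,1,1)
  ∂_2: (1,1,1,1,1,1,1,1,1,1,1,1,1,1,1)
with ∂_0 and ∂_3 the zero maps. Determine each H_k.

H_0: b_0 = 8 − 0 − 7 = 1; torsion from ∂_1 factors > 1: none. So H_0 ≅ Z.
H_1: b_1 = 24 − 7 − 15 = 2; torsion from ∂_2 factors > 1: none. So H_1 ≅ Z^2.
H_2: b_2 = 16 − 15 − 0 = 1; torsion from ∂_3 factors > 1: none. So H_2 ≅ Z.

H_0 ≅ Z,  H_1 ≅ Z^2,  H_2 ≅ Z.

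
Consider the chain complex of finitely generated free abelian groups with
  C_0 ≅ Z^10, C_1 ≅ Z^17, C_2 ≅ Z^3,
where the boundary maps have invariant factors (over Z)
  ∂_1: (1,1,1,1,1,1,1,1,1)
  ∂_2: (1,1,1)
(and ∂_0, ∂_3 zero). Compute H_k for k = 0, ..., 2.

H_0: b_0 = 10 − 0 − 9 = 1; torsion from ∂_1 factors > 1: none. So H_0 = Z.
H_1: b_1 = 17 − 9 − 3 = 5; torsion from ∂_2 factors > 1: none. So H_1 = Z^5.
H_2: b_2 = 3 − 3 − 0 = 0; torsion from ∂_3 factors > 1: none. So H_2 = 0.

H_0 = Z,  H_1 = Z^5,  H_2 = 0.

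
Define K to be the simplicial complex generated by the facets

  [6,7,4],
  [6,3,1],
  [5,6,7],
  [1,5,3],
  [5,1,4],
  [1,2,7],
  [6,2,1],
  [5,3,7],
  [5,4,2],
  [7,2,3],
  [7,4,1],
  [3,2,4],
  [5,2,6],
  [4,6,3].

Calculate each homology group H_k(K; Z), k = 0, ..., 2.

H_0 ≅ Z,  H_1 ≅ Z^2,  H_2 ≅ Z.

Order the vertices as 1 < 2 < 3 < 4 < 5 < 6 < 7. Listing each simplex with vertices in this order, K has dimension 2 with simplices:

  0-simplices (7): [1], [2], [3], [4], [5], [6], [7]
  1-simplices (21): [1,2], [1,3], [1,4], [1,5], [1,6], [1,7], [2,3], [2,4], [2,5], [2,6], [2,7], [3,4], [3,5], [3,6], [3,7], [4,5], [4,6], [4,7], [5,6], [5,7], [6,7]
  2-simplices (14): [1,2,6], [1,2,7], [1,3,5], [1,3,6], [1,4,5], [1,4,7], [2,3,4], [2,3,7], [2,4,5], [2,5,6], [3,4,6], [3,5,7], [4,6,7], [5,6,7]

giving chain groups C_0 ≅ Z^7, C_1 ≅ Z^21, C_2 ≅ Z^14.

The boundary map ∂_1: C_1 → C_0 is given by ∂[p,q] = [q] − [p].
The 7×21 boundary matrix has rank 6 and Smith normal form diag(1,1,1,1,1,1).

Boundary ∂_2: C_2 → C_1 maps a triangle to the signed sum of its edges. For instance
  ∂[1,2,6] = [2,6] − [1,6] + [1,2],
  ∂[4,6,7] = [6,7] − [4,7] + [4,6].
This gives a 21×14 integer matrix of rank 13; reducing to Smith normal form yields diagonal entries (1,1,1,1,1,1,1,1,1,1,1,1,1).

Reading off H_k = ker ∂_k / im ∂_{k+1}:

  H_0: rank C_0 − rank ∂_1 = 7 − 6 = 1, and the invariant factors of ∂_1 are all 1, so H_0 = Z.
  H_1: rank ker ∂_1 − rank ∂_2 = (21 − 6) − 13 = 2, and the invariant factors of ∂_2 are all 1, so H_1 = Z^2.
  H_2: rank ker ∂_2 − rank ∂_3 = (14 − 13) − 0 = 1, and there is no ∂_3, so H_2 = Z.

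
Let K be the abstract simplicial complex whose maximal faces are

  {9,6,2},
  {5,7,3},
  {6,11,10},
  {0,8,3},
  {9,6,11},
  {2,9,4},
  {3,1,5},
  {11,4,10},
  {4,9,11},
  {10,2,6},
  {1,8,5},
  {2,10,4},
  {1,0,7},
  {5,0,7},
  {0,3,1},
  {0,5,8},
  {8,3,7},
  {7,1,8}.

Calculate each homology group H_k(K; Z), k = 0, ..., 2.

Fix the vertex order 0 < 1 < 2 < 3 < 4 < 5 < 6 < 7 < 8 < 9 < 10 < 11 and write every simplex with vertices in increasing order. Then dim K = 2 and the simplices of K are:

  0-simplices (12): [0], [1], [2], [3], [4], [5], [6], [7], [8], [9], [10], [11]
  1-simplices (27): (27 of them)
  2-simplices (18): (18 of them)

so the chain groups are C_0 ≅ Z^12, C_1 ≅ Z^27, C_2 ≅ Z^18.

The boundary map ∂_1: C_1 → C_0 sends each edge [p,q] (with p < q) to q − p. For instance
  ∂[7,8] = [8] − [7].
The 12×27 boundary matrix has rank 10 and Smith normal form diag(1,1,1,1,1,1,1,1,1,1).

∂_2: C_2 → C_1 maps a triangle to the signed sum of its edges. For instance
  ∂[0,1,3] = [1,3] − [0,3] + [0,1],
  ∂[1,5,8] = [5,8] − [1,8] + [1,5].
This gives a 27×18 integer matrix of rank 17; reducing to Smith normal form yields diagonal entries (1,1,1,1,1,1,1,1,1,1,1,1,1,1,1,1,2).

From H_k ≅ ker(∂_k) / im(∂_{k+1}) we obtain:

  H_0: rank C_0 − rank ∂_1 = 12 − 10 = 2, and the invariant factors of ∂_1 are all 1, so H_0 = Z^2.
  H_1: rank ker ∂_1 − rank ∂_2 = (27 − 10) − 17 = 0, and ∂_2 has invariant factor 2 > 1, so H_1 = Z/2.
  H_2: rank ker ∂_2 − rank ∂_3 = (18 − 17) − 0 = 1, and there is no ∂_3, so H_2 = Z.

H_0 ≅ Z^2,  H_1 ≅ Z/2,  H_2 ≅ Z.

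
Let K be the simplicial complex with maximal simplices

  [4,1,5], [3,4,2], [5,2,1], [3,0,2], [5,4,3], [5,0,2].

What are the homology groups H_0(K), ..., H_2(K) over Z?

Take the total order 0 < 1 < 2 < 3 < 4 < 5 on the vertex set. Then K (dimension 2) consists of the simplices:

  0-simplices (6): [0], [1], [2], [3], [4], [5]
  1-simplices (12): [0,2], [0,3], [0,5], [1,2], [1,4], [1,5], [2,3], [2,4], [2,5], [3,4], [3,5], [4,5]
  2-simplices (6): [0,2,3], [0,2,5], [1,2,5], [1,4,5], [2,3,4], [3,4,5]

Hence C_0 ≅ Z^6, C_1 ≅ Z^12, C_2 ≅ Z^6.

Boundary ∂_1: C_1 → C_0 sends each edge [p,q] (with p < q) to q − p. For instance
  ∂[1,2] = [2] − [1].
The resulting 6×12 matrix has rank 5, and its Smith normal form has invariant factors (1,1,1,1,1).

∂_2: C_2 → C_1 acts by ∂[p,q,r] = [q,r] − [p,r] + [p,q]. For instance
  ∂[2,3,4] = [3,4] − [2,4] + [2,3],
  ∂[0,2,5] = [2,5] − [0,5] + [0,2].
The 12×6 boundary matrix has rank 6 and Smith normal form diag(1,1,1,1,1,1).

Now H_k = ker ∂_k / im ∂_{k+1}, so:

  H_0: rank C_0 − rank ∂_1 = 6 − 5 = 1, and the invariant factors of ∂_1 are all 1, so H_0 = Z.
  H_1: rank ker ∂_1 − rank ∂_2 = (12 − 5) − 6 = 1, and the invariant factors of ∂_2 are all 1, so H_1 = Z.
  H_2: rank ker ∂_2 − rank ∂_3 = (6 − 6) − 0 = 0, and there is no ∂_3, so H_2 = 0.

(K is a triangulation of the cylinder S^1 x I.)

H_0 ≅ Z,  H_1 ≅ Z,  H_2 = 0.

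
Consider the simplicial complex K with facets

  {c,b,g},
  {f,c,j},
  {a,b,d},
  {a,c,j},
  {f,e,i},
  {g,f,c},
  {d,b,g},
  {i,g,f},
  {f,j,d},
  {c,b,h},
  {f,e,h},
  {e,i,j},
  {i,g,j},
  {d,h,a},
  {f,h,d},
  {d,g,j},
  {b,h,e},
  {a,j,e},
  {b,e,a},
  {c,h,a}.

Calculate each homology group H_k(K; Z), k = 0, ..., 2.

H_0 ≅ Z,  H_1 ≅ Z ⊕ Z/2,  H_2 = 0.

Order the vertices as a < b < c < d < e < f < g < h < i < j. Listing each simplex with vertices in this order, K has dimension 2 with simplices:

  0-simplices (10): a, b, c, d, e, f, g, h, i, j
  1-simplices (30): ab, ac, ad, ae, ah, aj, bc, bd, be, bg, bh, cf, cg, ch, cj, df, dg, dh, dj, ef, eh, ei, ej, fg, fh, fi, fj, gi, gj, ij
  2-simplices (20): abd, abe, ach, acj, adh, aej, bcg, bch, bdg, beh, cfg, cfj, dfh, dfj, dgj, efh, efi, eij, fgi, gij

so the chain groups are C_0 ≅ Z^10, C_1 ≅ Z^30, C_2 ≅ Z^20.

Boundary ∂_1: C_1 → C_0 maps an edge to its endpoints' difference, ∂[p,q] = q − p. For instance
  ∂ad = d − a.
As a 10×30 matrix over Z this has rank 9, with invariant factors (1,1,1,1,1,1,1,1,1).

The boundary map ∂_2: C_2 → C_1 sends each 2-simplex [p,q,r] to [q,r] − [p,r] + [p,q]. For instance
  ∂gij = ij − gj + gi,
  ∂adh = dh − ah + ad.
As a 30×20 matrix over Z this has rank 20, with invariant factors (1,1,1,1,1,1,1,1,1,1,1,1,1,1,1,1,1,1,1,2).

Now H_k = ker ∂_k / im ∂_{k+1}, so:

  H_0: rank C_0 − rank ∂_1 = 10 − 9 = 1, and the invariant factors of ∂_1 are all 1, so H_0 = Z.
  H_1: rank ker ∂_1 − rank ∂_2 = (30 − 9) − 20 = 1, and ∂_2 has invariant factor 2 > 1, so H_1 = Z ⊕ Z/2.
  H_2: rank ker ∂_2 − rank ∂_3 = (20 − 20) − 0 = 0, and there is no ∂_3, so H_2 = 0.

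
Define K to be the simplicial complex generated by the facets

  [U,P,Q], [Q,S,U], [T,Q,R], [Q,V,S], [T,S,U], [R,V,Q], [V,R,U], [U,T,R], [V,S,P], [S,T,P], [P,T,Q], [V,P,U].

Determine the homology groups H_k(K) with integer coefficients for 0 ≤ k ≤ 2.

We work with the vertex ordering P < Q < R < S < T < U < V. The simplices of K, each written with vertices in increasing order, are:

  0-simplices (7): P, Q, R, S, T, U, V
  1-simplices (18): PQ, PS, PT, PU, PV, QR, QS, QT, QU, QV, RT, RU, RV, ST, SU, SV, TU, UV
  2-simplices (12): PQT, PQU, PST, PSV, PUV, QRT, QRV, QSU, QSV, RTU, RUV, STU

so the chain groups are C_0 ≅ Z^7, C_1 ≅ Z^18, C_2 ≅ Z^12.

Boundary ∂_1: C_1 → C_0 sends each edge [p,q] (with p < q) to q − p. For instance
  ∂PT = T − P.
The resulting 7×18 matrix has rank 6, and its Smith normal form has invariant factors (1,1,1,1,1,1).

Boundary ∂_2: C_2 → C_1 maps a triangle to the signed sum of its edges. For instance
  ∂QRV = RV − QV + QR,
  ∂QSU = SU − QU + QS.
The resulting 18×12 matrix has rank 12, and its Smith normal form has invariant factors (1,1,1,1,1,1,1,1,1,1,1,2).

Reading off H_k = ker ∂_k / im ∂_{k+1}:

  H_0: rank C_0 − rank ∂_1 = 7 − 6 = 1, and the invariant factors of ∂_1 are all 1, so H_0 = Z.
  H_1: rank ker ∂_1 − rank ∂_2 = (18 − 6) − 12 = 0, and ∂_2 has invariant factor 2 > 1, so H_1 = Z/2.
  H_2: rank ker ∂_2 − rank ∂_3 = (12 − 12) − 0 = 0, and there is no ∂_3, so H_2 = 0.

H_0 ≅ Z,  H_1 ≅ Z/2,  H_2 = 0.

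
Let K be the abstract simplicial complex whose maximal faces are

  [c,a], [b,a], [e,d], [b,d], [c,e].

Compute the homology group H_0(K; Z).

H_0 = Z.

Order the vertices as a < b < c < d < e. Listing each simplex with vertices in this order, K has dimension 1 with simplices:

  0-simplices (5): a, b, c, d, e
  1-simplices (5): ab, ac, bd, ce, de

giving chain groups C_0 ≅ Z^5, C_1 ≅ Z^5.

∂_1: C_1 → C_0 maps an edge to its endpoints' difference, ∂[p,q] = q − p.
This gives a 5×5 integer matrix of rank 4; reducing to Smith normal form yields diagonal entries (1,1,1,1).

Computing H_k = (kernel of ∂_k) / (image of ∂_{k+1}):

  H_0: rank C_0 − rank ∂_1 = 5 − 4 = 1, and the invariant factors of ∂_1 are all 1, so H_0 ≅ Z.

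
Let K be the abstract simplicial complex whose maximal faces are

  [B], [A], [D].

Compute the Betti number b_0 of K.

b_0 = 3.

K has 3 vertices.
rank ∂_0 = 0, rank ∂_1 = 0 ⇒ b_0 = 3 − 0 − 0 = 3. So H_0 ≅ Z^3.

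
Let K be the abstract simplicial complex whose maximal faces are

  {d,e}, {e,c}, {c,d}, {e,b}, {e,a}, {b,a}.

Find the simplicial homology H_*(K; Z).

Fix the vertex order a < b < c < d < e and write every simplex with vertices in increasing order. Then dim K = 1 and the simplices of K are:

  0-simplices (5): a, b, c, d, e
  1-simplices (6): ab, ae, be, cd, ce, de

giving chain groups C_0 ≅ Z^5, C_1 ≅ Z^6.

∂_1: C_1 → C_0 is given by ∂[p,q] = [q] − [p].
This gives a 5×6 integer matrix of rank 4; reducing to Smith normal form yields diagonal entries (1,1,1,1).

Now H_k = ker ∂_k / im ∂_{k+1}, so:

  H_0: rank C_0 − rank ∂_1 = 5 − 4 = 1, and the invariant factors of ∂_1 are all 1, so H_0 ≅ Z.
  H_1: rank ker ∂_1 − rank ∂_2 = (6 − 4) − 0 = 2, and there is no ∂_2, so H_1 ≅ Z^2.

H_0 ≅ Z,  H_1 ≅ Z^2.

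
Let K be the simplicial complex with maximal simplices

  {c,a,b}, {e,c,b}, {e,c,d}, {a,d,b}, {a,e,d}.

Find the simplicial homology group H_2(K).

Take the total order a < b < c < d < e on the vertex set. Then K (dimension 2) consists of the simplices:

  0-simplices (5): a, b, c, d, e
  1-simplices (10): ab, ac, ad, ae, bc, bd, be, cd, ce, de
  2-simplices (5): abc, abd, ade, bce, cde

Hence C_0 ≅ Z^5, C_1 ≅ Z^10, C_2 ≅ Z^5.

The boundary map ∂_1: C_1 → C_0 is given by ∂[p,q] = [q] − [p]. For instance
  ∂ce = e − c.
This gives a 5×10 integer matrix of rank 4; reducing to Smith normal form yields diagonal entries (1,1,1,1).

Boundary ∂_2: C_2 → C_1 maps a triangle to the signed sum of its edges. For instance
  ∂cde = de − ce + cd,
  ∂abd = bd − ad + ab.
As a 10×5 matrix over Z this has rank 5, with invariant factors (1,1,1,1,1).

Computing H_k = (kernel of ∂_k) / (image of ∂_{k+1}):

  H_2: rank ker ∂_2 − rank ∂_3 = (5 − 5) − 0 = 0, and there is no ∂_3, so H_2 ≅ 0.

H_2 ≅ 0.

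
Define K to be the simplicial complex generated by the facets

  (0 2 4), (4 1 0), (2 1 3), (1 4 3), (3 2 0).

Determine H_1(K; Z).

H_1 = Z.

We work with the vertex ordering 0 < 1 < 2 < 3 < 4. The simplices of K, each written with vertices in increasing order, are:

  0-simplices (5): [0], [1], [2], [3], [4]
  1-simplices (10): [0,1], [0,2], [0,3], [0,4], [1,2], [1,3], [1,4], [2,3], [2,4], [3,4]
  2-simplices (5): [0,1,4], [0,2,3], [0,2,4], [1,2,3], [1,3,4]

Hence C_0 ≅ Z^5, C_1 ≅ Z^10, C_2 ≅ Z^5.

∂_1: C_1 → C_0 is given by ∂[p,q] = [q] − [p].
The resulting 5×10 matrix has rank 4, and its Smith normal form has invariant factors (1,1,1,1).

The boundary map ∂_2: C_2 → C_1 acts by ∂[p,q,r] = [q,r] − [p,r] + [p,q]. For instance
  ∂[1,2,3] = [2,3] − [1,3] + [1,2],
  ∂[0,2,4] = [2,4] − [0,4] + [0,2].
The 10×5 boundary matrix has rank 5 and Smith normal form diag(1,1,1,1,1).

Reading off H_k = ker ∂_k / im ∂_{k+1}:

  H_1: rank ker ∂_1 − rank ∂_2 = (10 − 4) − 5 = 1, and the invariant factors of ∂_2 are all 1, so H_1 ≅ Z.

(K is a triangulation of the Möbius band.)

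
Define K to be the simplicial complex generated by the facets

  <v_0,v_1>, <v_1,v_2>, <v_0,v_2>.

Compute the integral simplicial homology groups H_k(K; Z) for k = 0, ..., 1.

Fix the vertex order v_0 < v_1 < v_2 and write every simplex with vertices in increasing order. Then dim K = 1 and the simplices of K are:

  0-simplices (3): [v_0], [v_1], [v_2]
  1-simplices (3): [v_0,v_1], [v_0,v_2], [v_1,v_2]

so the chain groups are C_0 ≅ Z^3, C_1 ≅ Z^3.

The boundary map ∂_1: C_1 → C_0 sends each edge [p,q] (with p < q) to q − p. For instance
  ∂[v_1,v_2] = [v_2] − [v_1].
The resulting 3×3 matrix has rank 2, and its Smith normal form has invariant factors (1,1).

Computing H_k = (kernel of ∂_k) / (image of ∂_{k+1}):

  H_0: rank C_0 − rank ∂_1 = 3 − 2 = 1, and the invariant factors of ∂_1 are all 1, so H_0 ≅ Z.
  H_1: rank ker ∂_1 − rank ∂_2 = (3 − 2) − 0 = 1, and there is no ∂_2, so H_1 ≅ Z.

H_0 ≅ Z,  H_1 ≅ Z.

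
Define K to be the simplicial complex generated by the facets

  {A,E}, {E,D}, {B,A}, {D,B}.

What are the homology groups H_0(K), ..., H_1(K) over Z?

H_0 ≅ Z,  H_1 ≅ Z.

We work with the vertex ordering A < B < D < E. The simplices of K, each written with vertices in increasing order, are:

  0-simplices (4): A, B, D, E
  1-simplices (4): AB, AE, BD, DE

giving chain groups C_0 ≅ Z^4, C_1 ≅ Z^4.

Boundary ∂_1: C_1 → C_0 sends each edge [p,q] (with p < q) to q − p. For instance
  ∂DE = E − D.
The resulting 4×4 matrix has rank 3, and its Smith normal form has invariant factors (1,1,1).

Reading off H_k = ker ∂_k / im ∂_{k+1}:

  H_0: rank C_0 − rank ∂_1 = 4 − 3 = 1, and the invariant factors of ∂_1 are all 1, so H_0 ≅ Z.
  H_1: rank ker ∂_1 − rank ∂_2 = (4 − 3) − 0 = 1, and there is no ∂_2, so H_1 ≅ Z.

As a check, the Euler characteristic is 4 − 4 = 0, which agrees with 1 − 1 = 0.
(K is a triangulation of the circle S^1.)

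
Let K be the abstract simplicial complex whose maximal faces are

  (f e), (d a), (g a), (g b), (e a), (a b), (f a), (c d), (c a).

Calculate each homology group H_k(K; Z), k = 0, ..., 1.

Fix the vertex order a < b < c < d < e < f < g and write every simplex with vertices in increasing order. Then dim K = 1 and the simplices of K are:

  0-simplices (7): a, b, c, d, e, f, g
  1-simplices (9): ab, ac, ad, ae, af, ag, bg, cd, ef

so the chain groups are C_0 ≅ Z^7, C_1 ≅ Z^9.

∂_1: C_1 → C_0 sends each edge [p,q] (with p < q) to q − p.
As a 7×9 matrix over Z this has rank 6, with invariant factors (1,1,1,1,1,1).

Reading off H_k = ker ∂_k / im ∂_{k+1}:

  H_0: rank C_0 − rank ∂_1 = 7 − 6 = 1, and the invariant factors of ∂_1 are all 1, so H_0 ≅ Z.
  H_1: rank ker ∂_1 − rank ∂_2 = (9 − 6) − 0 = 3, and there is no ∂_2, so H_1 ≅ Z^3.

As a check, the Euler characteristic is 7 − 9 = -2, which agrees with 1 − 3 = -2.

H_0 = Z,  H_1 = Z^3.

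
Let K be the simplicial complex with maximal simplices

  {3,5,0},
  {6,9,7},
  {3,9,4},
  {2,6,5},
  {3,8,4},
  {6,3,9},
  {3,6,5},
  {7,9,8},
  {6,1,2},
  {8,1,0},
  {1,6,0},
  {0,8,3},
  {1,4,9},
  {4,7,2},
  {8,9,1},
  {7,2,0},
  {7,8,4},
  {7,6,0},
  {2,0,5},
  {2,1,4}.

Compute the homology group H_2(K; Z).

K has 10 vertices, 30 edges, 20 triangles.
rank ∂_2 = 20, rank ∂_3 = 0 ⇒ b_2 = 20 − 20 − 0 = 0. So H_2 = 0.

H_2 ≅ 0.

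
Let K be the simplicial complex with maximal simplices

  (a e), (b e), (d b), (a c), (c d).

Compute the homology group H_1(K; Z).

K has 5 vertices, 5 edges.
rank ∂_1 = 4, rank ∂_2 = 0 ⇒ b_1 = 5 − 4 − 0 = 1. So H_1 ≅ Z.

H_1 ≅ Z.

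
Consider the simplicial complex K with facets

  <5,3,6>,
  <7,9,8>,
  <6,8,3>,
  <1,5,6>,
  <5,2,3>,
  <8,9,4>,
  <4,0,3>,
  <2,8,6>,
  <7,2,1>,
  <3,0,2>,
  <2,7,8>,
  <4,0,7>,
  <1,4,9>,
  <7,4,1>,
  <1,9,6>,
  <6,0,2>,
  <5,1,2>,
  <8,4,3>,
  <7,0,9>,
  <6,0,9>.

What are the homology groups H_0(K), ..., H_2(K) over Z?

Fix the vertex order 0 < 1 < 2 < 3 < 4 < 5 < 6 < 7 < 8 < 9 and write every simplex with vertices in increasing order. Then dim K = 2 and the simplices of K are:

  0-simplices (10): [0], [1], [2], [3], [4], [5], [6], [7], [8], [9]
  1-simplices (30): (30 of them)
  2-simplices (20): (20 of them)

giving chain groups C_0 ≅ Z^10, C_1 ≅ Z^30, C_2 ≅ Z^20.

Boundary ∂_1: C_1 → C_0 sends each edge [p,q] (with p < q) to q − p.
As a 10×30 matrix over Z this has rank 9, with invariant factors (1,1,1,1,1,1,1,1,1).

∂_2: C_2 → C_1 maps a triangle to the signed sum of its edges. For instance
  ∂[3,6,8] = [6,8] − [3,8] + [3,6],
  ∂[2,6,8] = [6,8] − [2,8] + [2,6].
This gives a 30×20 integer matrix of rank 20; reducing to Smith normal form yields diagonal entries (1,1,1,1,1,1,1,1,1,1,1,1,1,1,1,1,1,1,1,2).

Computing H_k = (kernel of ∂_k) / (image of ∂_{k+1}):

  H_0: rank C_0 − rank ∂_1 = 10 − 9 = 1, and the invariant factors of ∂_1 are all 1, so H_0 ≅ Z.
  H_1: rank ker ∂_1 − rank ∂_2 = (30 − 9) − 20 = 1, and ∂_2 has invariant factor 2 > 1, so H_1 ≅ Z ⊕ Z/2.
  H_2: rank ker ∂_2 − rank ∂_3 = (20 − 20) − 0 = 0, and there is no ∂_3, so H_2 ≅ 0.

As a check, the Euler characteristic is 10 − 30 + 20 = 0, which agrees with 1 − 1 + 0 = 0.

H_0 ≅ Z,  H_1 ≅ Z ⊕ Z/2,  H_2 = 0.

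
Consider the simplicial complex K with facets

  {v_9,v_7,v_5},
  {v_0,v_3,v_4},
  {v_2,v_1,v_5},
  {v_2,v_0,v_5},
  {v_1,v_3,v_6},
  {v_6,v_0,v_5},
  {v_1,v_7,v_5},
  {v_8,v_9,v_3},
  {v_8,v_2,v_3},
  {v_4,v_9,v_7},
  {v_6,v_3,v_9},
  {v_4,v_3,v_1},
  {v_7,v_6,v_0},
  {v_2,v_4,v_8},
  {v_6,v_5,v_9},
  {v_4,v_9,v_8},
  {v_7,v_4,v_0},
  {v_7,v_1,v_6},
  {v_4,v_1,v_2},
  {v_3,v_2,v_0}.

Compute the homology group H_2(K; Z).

H_2 = 0.

K has 10 vertices, 30 edges, 20 triangles.
rank ∂_2 = 20, rank ∂_3 = 0 ⇒ b_2 = 20 − 20 − 0 = 0. So H_2 = 0.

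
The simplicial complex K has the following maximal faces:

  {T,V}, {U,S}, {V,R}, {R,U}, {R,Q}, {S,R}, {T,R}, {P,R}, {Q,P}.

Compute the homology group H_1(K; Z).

K has 7 vertices, 9 edges.
rank ∂_1 = 6, rank ∂_2 = 0 ⇒ b_1 = 9 − 6 − 0 = 3. So H_1 ≅ Z^3.

H_1 = Z^3.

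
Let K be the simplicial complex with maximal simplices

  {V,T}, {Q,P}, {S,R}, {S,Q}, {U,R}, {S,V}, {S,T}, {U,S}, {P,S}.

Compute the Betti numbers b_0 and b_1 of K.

b_0 = 1, b_1 = 3.

Take the total order P < Q < R < S < T < U < V on the vertex set. Then K (dimension 1) consists of the simplices:

  0-simplices (7): P, Q, R, S, T, U, V
  1-simplices (9): PQ, PS, QS, RS, RU, ST, SU, SV, TV

Hence C_0 ≅ Z^7, C_1 ≅ Z^9.

Boundary ∂_1: C_1 → C_0 sends each edge [p,q] (with p < q) to q − p. For instance
  ∂RS = S − R.
The 7×9 boundary matrix has rank 6 and Smith normal form diag(1,1,1,1,1,1).

From H_k ≅ ker(∂_k) / im(∂_{k+1}) we obtain:

  H_0: rank C_0 − rank ∂_1 = 7 − 6 = 1, and the invariant factors of ∂_1 are all 1, so H_0 = Z.
  H_1: rank ker ∂_1 − rank ∂_2 = (9 − 6) − 0 = 3, and there is no ∂_2, so H_1 = Z^3.

(K is a triangulation of a wedge of 3 circles.)

Hence the Betti numbers are b_0 = 1, b_1 = 3.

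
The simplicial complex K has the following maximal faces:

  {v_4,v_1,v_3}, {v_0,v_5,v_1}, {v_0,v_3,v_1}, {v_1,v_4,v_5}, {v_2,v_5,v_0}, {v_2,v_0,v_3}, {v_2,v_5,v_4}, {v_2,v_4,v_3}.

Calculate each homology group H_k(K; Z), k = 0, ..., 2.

H_0 ≅ Z,  H_1 = 0,  H_2 ≅ Z.

Fix the vertex order v_0 < v_1 < v_2 < v_3 < v_4 < v_5 and write every simplex with vertices in increasing order. Then dim K = 2 and the simplices of K are:

  0-simplices (6): [v_0], [v_1], [v_2], [v_3], [v_4], [v_5]
  1-simplices (12): [v_0,v_1], [v_0,v_2], [v_0,v_3], [v_0,v_5], [v_1,v_3], [v_1,v_4], [v_1,v_5], [v_2,v_3], [v_2,v_4], [v_2,v_5], [v_3,v_4], [v_4,v_5]
  2-simplices (8): [v_0,v_1,v_3], [v_0,v_1,v_5], [v_0,v_2,v_3], [v_0,v_2,v_5], [v_1,v_3,v_4], [v_1,v_4,v_5], [v_2,v_3,v_4], [v_2,v_4,v_5]

so the chain groups are C_0 ≅ Z^6, C_1 ≅ Z^12, C_2 ≅ Z^8.

The boundary map ∂_1: C_1 → C_0 maps an edge to its endpoints' difference, ∂[p,q] = q − p. For instance
  ∂[v_2,v_3] = [v_3] − [v_2].
The 6×12 boundary matrix has rank 5 and Smith normal form diag(1,1,1,1,1).

Boundary ∂_2: C_2 → C_1 acts by ∂[p,q,r] = [q,r] − [p,r] + [p,q]. For instance
  ∂[v_2,v_3,v_4] = [v_3,v_4] − [v_2,v_4] + [v_2,v_3],
  ∂[v_2,v_4,v_5] = [v_4,v_5] − [v_2,v_5] + [v_2,v_4].
The resulting 12×8 matrix has rank 7, and its Smith normal form has invariant factors (1,1,1,1,1,1,1).

Now H_k = ker ∂_k / im ∂_{k+1}, so:

  H_0: rank C_0 − rank ∂_1 = 6 − 5 = 1, and the invariant factors of ∂_1 are all 1, so H_0 = Z.
  H_1: rank ker ∂_1 − rank ∂_2 = (12 − 5) − 7 = 0, and the invariant factors of ∂_2 are all 1, so H_1 = 0.
  H_2: rank ker ∂_2 − rank ∂_3 = (8 − 7) − 0 = 1, and there is no ∂_3, so H_2 = Z.

As a check, the Euler characteristic is 6 − 12 + 8 = 2, which agrees with 1 − 0 + 1 = 2.
(K is a triangulation of the 2-sphere S^2.)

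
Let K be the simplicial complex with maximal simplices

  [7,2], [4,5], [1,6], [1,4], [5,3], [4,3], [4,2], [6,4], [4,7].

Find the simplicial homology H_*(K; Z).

H_0 ≅ Z,  H_1 ≅ Z^3.

Order the vertices as 1 < 2 < 3 < 4 < 5 < 6 < 7. Listing each simplex with vertices in this order, K has dimension 1 with simplices:

  0-simplices (7): [1], [2], [3], [4], [5], [6], [7]
  1-simplices (9): [1,4], [1,6], [2,4], [2,7], [3,4], [3,5], [4,5], [4,6], [4,7]

giving chain groups C_0 ≅ Z^7, C_1 ≅ Z^9.

The boundary map ∂_1: C_1 → C_0 maps an edge to its endpoints' difference, ∂[p,q] = q − p.
The 7×9 boundary matrix has rank 6 and Smith normal form diag(1,1,1,1,1,1).

From H_k ≅ ker(∂_k) / im(∂_{k+1}) we obtain:

  H_0: rank C_0 − rank ∂_1 = 7 − 6 = 1, and the invariant factors of ∂_1 are all 1, so H_0 ≅ Z.
  H_1: rank ker ∂_1 − rank ∂_2 = (9 − 6) − 0 = 3, and there is no ∂_2, so H_1 ≅ Z^3.

As a check, the Euler characteristic is 7 − 9 = -2, which agrees with 1 − 3 = -2.
(K is a triangulation of a wedge of 3 circles.)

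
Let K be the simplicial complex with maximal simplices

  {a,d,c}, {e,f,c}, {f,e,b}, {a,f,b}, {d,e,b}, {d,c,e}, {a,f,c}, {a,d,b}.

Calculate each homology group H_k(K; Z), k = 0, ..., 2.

H_0 ≅ Z,  H_1 = 0,  H_2 ≅ Z.

We work with the vertex ordering a < b < c < d < e < f. The simplices of K, each written with vertices in increasing order, are:

  0-simplices (6): a, b, c, d, e, f
  1-simplices (12): ab, ac, ad, af, bd, be, bf, cd, ce, cf, de, ef
  2-simplices (8): abd, abf, acd, acf, bde, bef, cde, cef

so the chain groups are C_0 ≅ Z^6, C_1 ≅ Z^12, C_2 ≅ Z^8.

The boundary map ∂_1: C_1 → C_0 sends each edge [p,q] (with p < q) to q − p. For instance
  ∂be = e − b.
The resulting 6×12 matrix has rank 5, and its Smith normal form has invariant factors (1,1,1,1,1).

Boundary ∂_2: C_2 → C_1 maps a triangle to the signed sum of its edges. For instance
  ∂abd = bd − ad + ab,
  ∂acf = cf − af + ac.
The 12×8 boundary matrix has rank 7 and Smith normal form diag(1,1,1,1,1,1,1).

Computing H_k = (kernel of ∂_k) / (image of ∂_{k+1}):

  H_0: rank C_0 − rank ∂_1 = 6 − 5 = 1, and the invariant factors of ∂_1 are all 1, so H_0 = Z.
  H_1: rank ker ∂_1 − rank ∂_2 = (12 − 5) − 7 = 0, and the invariant factors of ∂_2 are all 1, so H_1 = 0.
  H_2: rank ker ∂_2 − rank ∂_3 = (8 − 7) − 0 = 1, and there is no ∂_3, so H_2 = Z.

As a check, the Euler characteristic is 6 − 12 + 8 = 2, which agrees with 1 − 0 + 1 = 2.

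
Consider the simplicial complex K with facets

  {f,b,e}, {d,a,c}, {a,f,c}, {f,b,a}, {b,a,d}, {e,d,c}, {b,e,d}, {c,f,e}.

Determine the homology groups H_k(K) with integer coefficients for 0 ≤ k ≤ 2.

Order the vertices as a < b < c < d < e < f. Listing each simplex with vertices in this order, K has dimension 2 with simplices:

  0-simplices (6): a, b, c, d, e, f
  1-simplices (12): ab, ac, ad, af, bd, be, bf, cd, ce, cf, de, ef
  2-simplices (8): abd, abf, acd, acf, bde, bef, cde, cef

giving chain groups C_0 ≅ Z^6, C_1 ≅ Z^12, C_2 ≅ Z^8.

Boundary ∂_1: C_1 → C_0 sends each edge [p,q] (with p < q) to q − p.
This gives a 6×12 integer matrix of rank 5; reducing to Smith normal form yields diagonal entries (1,1,1,1,1).

Boundary ∂_2: C_2 → C_1 maps a triangle to the signed sum of its edges. For instance
  ∂cef = ef − cf + ce,
  ∂cde = de − ce + cd.
As a 12×8 matrix over Z this has rank 7, with invariant factors (1,1,1,1,1,1,1).

Computing H_k = (kernel of ∂_k) / (image of ∂_{k+1}):

  H_0: rank C_0 − rank ∂_1 = 6 − 5 = 1, and the invariant factors of ∂_1 are all 1, so H_0 ≅ Z.
  H_1: rank ker ∂_1 − rank ∂_2 = (12 − 5) − 7 = 0, and the invariant factors of ∂_2 are all 1, so H_1 ≅ 0.
  H_2: rank ker ∂_2 − rank ∂_3 = (8 − 7) − 0 = 1, and there is no ∂_3, so H_2 ≅ Z.

(K is a triangulation of the 2-sphere S^2.)

H_0 = Z,  H_1 = 0,  H_2 = Z.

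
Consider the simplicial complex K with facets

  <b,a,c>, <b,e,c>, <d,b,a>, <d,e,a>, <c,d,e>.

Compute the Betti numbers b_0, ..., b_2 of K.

b_0 = 1, b_1 = 1, b_2 = 0.

Order the vertices as a < b < c < d < e. Listing each simplex with vertices in this order, K has dimension 2 with simplices:

  0-simplices (5): a, b, c, d, e
  1-simplices (10): ab, ac, ad, ae, bc, bd, be, cd, ce, de
  2-simplices (5): abc, abd, ade, bce, cde

so the chain groups are C_0 ≅ Z^5, C_1 ≅ Z^10, C_2 ≅ Z^5.

∂_1: C_1 → C_0 maps an edge to its endpoints' difference, ∂[p,q] = q − p. For instance
  ∂ad = d − a.
The 5×10 boundary matrix has rank 4 and Smith normal form diag(1,1,1,1).

Boundary ∂_2: C_2 → C_1 acts by ∂[p,q,r] = [q,r] − [p,r] + [p,q]. For instance
  ∂ade = de − ae + ad,
  ∂abc = bc − ac + ab.
This gives a 10×5 integer matrix of rank 5; reducing to Smith normal form yields diagonal entries (1,1,1,1,1).

From H_k ≅ ker(∂_k) / im(∂_{k+1}) we obtain:

  H_0: rank C_0 − rank ∂_1 = 5 − 4 = 1, and the invariant factors of ∂_1 are all 1, so H_0 = Z.
  H_1: rank ker ∂_1 − rank ∂_2 = (10 − 4) − 5 = 1, and the invariant factors of ∂_2 are all 1, so H_1 = Z.
  H_2: rank ker ∂_2 − rank ∂_3 = (5 − 5) − 0 = 0, and there is no ∂_3, so H_2 = 0.

Hence the Betti numbers are b_0 = 1, b_1 = 1, b_2 = 0.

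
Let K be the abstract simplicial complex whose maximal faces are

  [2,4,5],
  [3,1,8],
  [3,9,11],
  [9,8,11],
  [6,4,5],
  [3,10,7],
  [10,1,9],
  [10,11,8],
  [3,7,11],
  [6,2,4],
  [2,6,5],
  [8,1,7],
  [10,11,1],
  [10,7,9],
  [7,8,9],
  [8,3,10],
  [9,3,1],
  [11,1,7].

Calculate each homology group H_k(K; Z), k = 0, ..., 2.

Order the vertices as 1 < 2 < 3 < 4 < 5 < 6 < 7 < 8 < 9 < 10 < 11. Listing each simplex with vertices in this order, K has dimension 2 with simplices:

  0-simplices (11): [1], [2], [3], [4], [5], [6], [7], [8], [9], [10], [11]
  1-simplices (27): (27 of them)
  2-simplices (18): (18 of them)

giving chain groups C_0 ≅ Z^11, C_1 ≅ Z^27, C_2 ≅ Z^18.

The boundary map ∂_1: C_1 → C_0 is given by ∂[p,q] = [q] − [p].
As a 11×27 matrix over Z this has rank 9, with invariant factors (1,1,1,1,1,1,1,1,1).

Boundary ∂_2: C_2 → C_1 acts by ∂[p,q,r] = [q,r] − [p,r] + [p,q]. For instance
  ∂[7,9,10] = [9,10] − [7,10] + [7,9],
  ∂[1,3,9] = [3,9] − [1,9] + [1,3].
The resulting 27×18 matrix has rank 16, and its Smith normal form has invariant factors (1,1,1,1,1,1,1,1,1,1,1,1,1,1,1,1).

Computing H_k = (kernel of ∂_k) / (image of ∂_{k+1}):

  H_0: rank C_0 − rank ∂_1 = 11 − 9 = 2, and the invariant factors of ∂_1 are all 1, so H_0 = Z^2.
  H_1: rank ker ∂_1 − rank ∂_2 = (27 − 9) − 16 = 2, and the invariant factors of ∂_2 are all 1, so H_1 = Z^2.
  H_2: rank ker ∂_2 − rank ∂_3 = (18 − 16) − 0 = 2, and there is no ∂_3, so H_2 = Z^2.

As a check, the Euler characteristic is 11 − 27 + 18 = 2, which agrees with 2 − 2 + 2 = 2.

H_0 = Z^2,  H_1 = Z^2,  H_2 = Z^2.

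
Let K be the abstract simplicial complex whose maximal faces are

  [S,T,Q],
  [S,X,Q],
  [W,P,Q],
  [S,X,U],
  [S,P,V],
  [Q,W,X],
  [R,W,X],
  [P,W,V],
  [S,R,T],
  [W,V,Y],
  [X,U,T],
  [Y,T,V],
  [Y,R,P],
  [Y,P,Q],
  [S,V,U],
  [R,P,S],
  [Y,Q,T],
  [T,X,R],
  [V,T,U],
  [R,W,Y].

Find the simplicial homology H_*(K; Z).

H_0 ≅ Z,  H_1 ≅ Z ⊕ Z/2Z,  H_2 = 0.

We work with the vertex ordering P < Q < R < S < T < U < V < W < X < Y. The simplices of K, each written with vertices in increasing order, are:

  0-simplices (10): P, Q, R, S, T, U, V, W, X, Y
  1-simplices (30): PQ, PR, PS, PV, PW, PY, QS, QT, QW, QX, QY, RS, RT, RW, RX, RY, ST, SU, SV, SX, TU, TV, TX, TY, UV, UX, VW, VY, WX, WY
  2-simplices (20): PQW, PQY, PRS, PRY, PSV, PVW, QST, QSX, QTY, QWX, RST, RTX, RWX, RWY, SUV, SUX, TUV, TUX, TVY, VWY

giving chain groups C_0 ≅ Z^10, C_1 ≅ Z^30, C_2 ≅ Z^20.

∂_1: C_1 → C_0 sends each edge [p,q] (with p < q) to q − p.
The 10×30 boundary matrix has rank 9 and Smith normal form diag(1,1,1,1,1,1,1,1,1).

∂_2: C_2 → C_1 acts by ∂[p,q,r] = [q,r] − [p,r] + [p,q]. For instance
  ∂PVW = VW − PW + PV,
  ∂RWX = WX − RX + RW.
The 30×20 boundary matrix has rank 20 and Smith normal form diag(1,1,1,1,1,1,1,1,1,1,1,1,1,1,1,1,1,1,1,2).

From H_k ≅ ker(∂_k) / im(∂_{k+1}) we obtain:

  H_0: rank C_0 − rank ∂_1 = 10 − 9 = 1, and the invariant factors of ∂_1 are all 1, so H_0 = Z.
  H_1: rank ker ∂_1 − rank ∂_2 = (30 − 9) − 20 = 1, and ∂_2 has invariant factor 2 > 1, so H_1 = Z ⊕ Z/2Z.
  H_2: rank ker ∂_2 − rank ∂_3 = (20 − 20) − 0 = 0, and there is no ∂_3, so H_2 = 0.

As a check, the Euler characteristic is 10 − 30 + 20 = 0, which agrees with 1 − 1 + 0 = 0.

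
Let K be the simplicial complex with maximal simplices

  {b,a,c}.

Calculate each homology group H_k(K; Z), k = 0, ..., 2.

Order the vertices as a < b < c. Listing each simplex with vertices in this order, K has dimension 2 with simplices:

  0-simplices (3): a, b, c
  1-simplices (3): ab, ac, bc
  2-simplices (1): abc

Hence C_0 ≅ Z^3, C_1 ≅ Z^3, C_2 ≅ Z^1.

Boundary ∂_1: C_1 → C_0 maps an edge to its endpoints' difference, ∂[p,q] = q − p. For instance
  ∂ac = c − a.
As a 3×3 matrix over Z this has rank 2, with invariant factors (1,1).

Boundary ∂_2: C_2 → C_1 sends each 2-simplex [p,q,r] to [q,r] − [p,r] + [p,q]. For instance
  ∂abc = bc − ac + ab.
The 3×1 boundary matrix has rank 1 and Smith normal form diag(1).

Reading off H_k = ker ∂_k / im ∂_{k+1}:

  H_0: rank C_0 − rank ∂_1 = 3 − 2 = 1, and the invariant factors of ∂_1 are all 1, so H_0 = Z.
  H_1: rank ker ∂_1 − rank ∂_2 = (3 − 2) − 1 = 0, and the invariant factors of ∂_2 are all 1, so H_1 = 0.
  H_2: rank ker ∂_2 − rank ∂_3 = (1 − 1) − 0 = 0, and there is no ∂_3, so H_2 = 0.

H_0 ≅ Z,  H_1 = 0,  H_2 = 0.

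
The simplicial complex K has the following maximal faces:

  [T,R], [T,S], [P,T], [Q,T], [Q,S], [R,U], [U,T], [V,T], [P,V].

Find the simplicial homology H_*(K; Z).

Take the total order P < Q < R < S < T < U < V on the vertex set. Then K (dimension 1) consists of the simplices:

  0-simplices (7): P, Q, R, S, T, U, V
  1-simplices (9): PT, PV, QS, QT, RT, RU, ST, TU, TV

giving chain groups C_0 ≅ Z^7, C_1 ≅ Z^9.

Boundary ∂_1: C_1 → C_0 is given by ∂[p,q] = [q] − [p].
The 7×9 boundary matrix has rank 6 and Smith normal form diag(1,1,1,1,1,1).

From H_k ≅ ker(∂_k) / im(∂_{k+1}) we obtain:

  H_0: rank C_0 − rank ∂_1 = 7 − 6 = 1, and the invariant factors of ∂_1 are all 1, so H_0 ≅ Z.
  H_1: rank ker ∂_1 − rank ∂_2 = (9 − 6) − 0 = 3, and there is no ∂_2, so H_1 ≅ Z^3.

(K is a triangulation of a wedge of 3 circles.)

H_0 = Z,  H_1 = Z^3.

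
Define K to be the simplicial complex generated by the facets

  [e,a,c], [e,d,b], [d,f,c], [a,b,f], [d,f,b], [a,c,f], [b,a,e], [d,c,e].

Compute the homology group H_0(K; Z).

K has 6 vertices, 12 edges, 8 triangles.
rank ∂_0 = 0, rank ∂_1 = 5 ⇒ b_0 = 6 − 0 − 5 = 1; all invariant factors of ∂_1 are 1 so no torsion. So H_0 = Z.

H_0 ≅ Z.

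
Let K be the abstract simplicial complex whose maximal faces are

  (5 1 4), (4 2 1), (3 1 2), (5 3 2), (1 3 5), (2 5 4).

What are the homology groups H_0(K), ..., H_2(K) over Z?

H_0 ≅ Z,  H_1 = 0,  H_2 ≅ Z.

We work with the vertex ordering 1 < 2 < 3 < 4 < 5. The simplices of K, each written with vertices in increasing order, are:

  0-simplices (5): [1], [2], [3], [4], [5]
  1-simplices (9): [1,2], [1,3], [1,4], [1,5], [2,3], [2,4], [2,5], [3,5], [4,5]
  2-simplices (6): [1,2,3], [1,2,4], [1,3,5], [1,4,5], [2,3,5], [2,4,5]

giving chain groups C_0 ≅ Z^5, C_1 ≅ Z^9, C_2 ≅ Z^6.

∂_1: C_1 → C_0 maps an edge to its endpoints' difference, ∂[p,q] = q − p.
This gives a 5×9 integer matrix of rank 4; reducing to Smith normal form yields diagonal entries (1,1,1,1).

The boundary map ∂_2: C_2 → C_1 sends each 2-simplex [p,q,r] to [q,r] − [p,r] + [p,q]. For instance
  ∂[1,3,5] = [3,5] − [1,5] + [1,3],
  ∂[2,3,5] = [3,5] − [2,5] + [2,3].
The 9×6 boundary matrix has rank 5 and Smith normal form diag(1,1,1,1,1).

Now H_k = ker ∂_k / im ∂_{k+1}, so:

  H_0: rank C_0 − rank ∂_1 = 5 − 4 = 1, and the invariant factors of ∂_1 are all 1, so H_0 ≅ Z.
  H_1: rank ker ∂_1 − rank ∂_2 = (9 − 4) − 5 = 0, and the invariant factors of ∂_2 are all 1, so H_1 ≅ 0.
  H_2: rank ker ∂_2 − rank ∂_3 = (6 − 5) − 0 = 1, and there is no ∂_3, so H_2 ≅ Z.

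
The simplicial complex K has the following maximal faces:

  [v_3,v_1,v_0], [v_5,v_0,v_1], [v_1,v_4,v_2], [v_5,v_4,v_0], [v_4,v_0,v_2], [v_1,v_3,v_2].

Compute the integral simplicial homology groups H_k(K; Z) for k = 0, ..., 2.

Take the total order v_0 < v_1 < v_2 < v_3 < v_4 < v_5 on the vertex set. Then K (dimension 2) consists of the simplices:

  0-simplices (6): [v_0], [v_1], [v_2], [v_3], [v_4], [v_5]
  1-simplices (12): [v_0,v_1], [v_0,v_2], [v_0,v_3], [v_0,v_4], [v_0,v_5], [v_1,v_2], [v_1,v_3], [v_1,v_4], [v_1,v_5], [v_2,v_3], [v_2,v_4], [v_4,v_5]
  2-simplices (6): [v_0,v_1,v_3], [v_0,v_1,v_5], [v_0,v_2,v_4], [v_0,v_4,v_5], [v_1,v_2,v_3], [v_1,v_2,v_4]

Hence C_0 ≅ Z^6, C_1 ≅ Z^12, C_2 ≅ Z^6.

∂_1: C_1 → C_0 is given by ∂[p,q] = [q] − [p].
This gives a 6×12 integer matrix of rank 5; reducing to Smith normal form yields diagonal entries (1,1,1,1,1).

The boundary map ∂_2: C_2 → C_1 maps a triangle to the signed sum of its edges. For instance
  ∂[v_0,v_1,v_3] = [v_1,v_3] − [v_0,v_3] + [v_0,v_1],
  ∂[v_1,v_2,v_4] = [v_2,v_4] − [v_1,v_4] + [v_1,v_2].
The resulting 12×6 matrix has rank 6, and its Smith normal form has invariant factors (1,1,1,1,1,1).

Computing H_k = (kernel of ∂_k) / (image of ∂_{k+1}):

  H_0: rank C_0 − rank ∂_1 = 6 − 5 = 1, and the invariant factors of ∂_1 are all 1, so H_0 = Z.
  H_1: rank ker ∂_1 − rank ∂_2 = (12 − 5) − 6 = 1, and the invariant factors of ∂_2 are all 1, so H_1 = Z.
  H_2: rank ker ∂_2 − rank ∂_3 = (6 − 6) − 0 = 0, and there is no ∂_3, so H_2 = 0.

(K is a triangulation of the cylinder S^1 x I.)

H_0 = Z,  H_1 = Z,  H_2 = 0.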